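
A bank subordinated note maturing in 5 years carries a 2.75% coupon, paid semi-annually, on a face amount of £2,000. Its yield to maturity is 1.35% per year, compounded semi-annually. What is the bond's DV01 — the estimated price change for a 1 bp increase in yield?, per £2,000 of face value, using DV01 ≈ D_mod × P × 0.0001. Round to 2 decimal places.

£1.00

Periodic yield y = 0.00675.
  t   CF        PV=CF/(1+0.00675)^t    t·PV
  1        27.50        27.3156        27.3156
  2        27.50        27.1325        54.2650
  3        27.50        26.9506        80.8517
  4        27.50        26.7699       107.0795
  5        27.50        26.5904       132.9519
  6        27.50        26.4121       158.4726
  7        27.50        26.2350       183.6451
  8        27.50        26.0591       208.4729
  9        27.50        25.8844       232.9595
  10    2,027.50     1,895.5903    18,955.9031
  Σ                  2,134.9398    20,141.9167
P = 2,134.9398; D_Mac = 9.43442 half-year periods = 4.71721 yrs; D_mod = 4.68558 yrs.
DV01 ≈ 4.68558 × 2,134.9398 × 0.0001 = 1.000344.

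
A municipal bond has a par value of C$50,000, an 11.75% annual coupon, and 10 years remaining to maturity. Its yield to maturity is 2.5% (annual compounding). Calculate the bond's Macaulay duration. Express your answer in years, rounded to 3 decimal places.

7.327 years

Periodic yield y = 0.025. Discount each cash flow and weight by its year:
  t   CF        PV=CF/(1+0.025)^t    t·PV
  1     5,875.00     5,731.7073     5,731.7073
  2     5,875.00     5,591.9096    11,183.8192
  3     5,875.00     5,455.5215    16,366.5646
  4     5,875.00     5,322.4600    21,289.8402
  5     5,875.00     5,192.6439    25,963.2197
  6     5,875.00     5,065.9941    30,395.9645
  7     5,875.00     4,942.4333    34,597.0328
  8     5,875.00     4,821.8861    38,575.0888
  9     5,875.00     4,704.2791    42,338.5121
  10   55,875.00    43,649.4607   436,494.6070
  Σ                 90,478.2957   662,936.3562
Price P = Σ PV = 90,478.2957.
Macaulay duration = Σ(t·PV) / P = 662,936.3562 / 90,478.2957 = 7.32702 years.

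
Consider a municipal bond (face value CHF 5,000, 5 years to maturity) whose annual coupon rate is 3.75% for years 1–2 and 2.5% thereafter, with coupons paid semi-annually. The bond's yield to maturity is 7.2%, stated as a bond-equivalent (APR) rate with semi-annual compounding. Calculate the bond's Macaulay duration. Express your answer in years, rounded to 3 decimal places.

4.597 years

Periodic yield y = 0.036. Discount each cash flow and weight by its period:
  t   CF        PV=CF/(1+0.036)^t    t·PV
  1        93.75        90.4923        90.4923
  2        93.75        87.3478       174.6955
  3        93.75        84.3125       252.9375
  4        93.75        81.3827       325.5309
  5        62.50        52.3698       261.8492
  6        62.50        50.5500       303.3002
  7        62.50        48.7935       341.5543
  8        62.50        47.0979       376.7836
  9        62.50        45.4613       409.1520
  10    5,062.50     3,554.4097    35,544.0967
  Σ                  4,142.2176    38,080.3923
Price P = Σ PV = 4,142.2176.
Macaulay duration = Σ(t·PV) / P = 38,080.3923 / 4,142.2176 = 9.19324 half-year periods.
In years: 9.19324 / 2 = 4.59662 years.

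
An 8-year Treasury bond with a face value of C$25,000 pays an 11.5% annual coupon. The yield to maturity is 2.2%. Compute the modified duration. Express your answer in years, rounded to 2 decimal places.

6.06 years

Periodic yield y = 0.022. First find Macaulay duration:
  t   CF        PV=CF/(1+0.022)^t    t·PV
  1     2,875.00     2,813.1115     2,813.1115
  2     2,875.00     2,752.5553     5,505.1107
  3     2,875.00     2,693.3027     8,079.9080
  4     2,875.00     2,635.3255    10,541.3020
  5     2,875.00     2,578.5964    12,892.9819
  6     2,875.00     2,523.0884    15,138.5307
  7     2,875.00     2,468.7754    17,281.4277
  8    27,875.00    23,421.1227   187,368.9818
  Σ                 41,885.8780   259,621.3543
P = 41,885.8780; Macaulay duration = 259,621.3543 / 41,885.8780 = 6.19830 years.
Modified duration = D_Mac / (1 + y) = 6.19830 / 1.022 = 6.06488 years.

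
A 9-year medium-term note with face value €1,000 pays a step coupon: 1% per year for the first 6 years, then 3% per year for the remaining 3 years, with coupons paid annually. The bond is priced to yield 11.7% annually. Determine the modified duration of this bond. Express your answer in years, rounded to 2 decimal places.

7.50 years

Periodic yield y = 0.117. First find Macaulay duration:
  t   CF        PV=CF/(1+0.117)^t    t·PV
  1        10.00         8.9526         8.9526
  2        10.00         8.0148        16.0296
  3        10.00         7.1753        21.5259
  4        10.00         6.4237        25.6949
  5        10.00         5.7509        28.7544
  6        10.00         5.1485        30.8910
  7        30.00        13.8277        96.7937
  8        30.00        12.3793        99.0344
  9     1,030.00       380.5035     3,424.5316
  Σ                    448.1763     3,752.2081
P = 448.1763; Macaulay duration = 3,752.2081 / 448.1763 = 8.37217 years.
Modified duration = D_Mac / (1 + y) = 8.37217 / 1.117 = 7.49523 years.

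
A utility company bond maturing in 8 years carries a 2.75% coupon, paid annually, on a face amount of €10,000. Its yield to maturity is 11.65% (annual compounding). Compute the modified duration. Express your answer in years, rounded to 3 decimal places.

Periodic yield y = 0.1165. First find Macaulay duration:
  t   CF        PV=CF/(1+0.1165)^t    t·PV
  1       275.00       246.3054       246.3054
  2       275.00       220.6049       441.2099
  3       275.00       197.5862       592.7585
  4       275.00       176.9692       707.8770
  5       275.00       158.5036       792.5179
  6       275.00       141.9647       851.7881
  7       275.00       127.1515       890.0607
  8    10,275.00     4,255.1219    34,040.9756
  Σ                  5,524.2075    38,563.4930
P = 5,524.2075; Macaulay duration = 38,563.4930 / 5,524.2075 = 6.98082 years.
Modified duration = D_Mac / (1 + y) = 6.98082 / 1.1165 = 6.25241 years.

6.252 years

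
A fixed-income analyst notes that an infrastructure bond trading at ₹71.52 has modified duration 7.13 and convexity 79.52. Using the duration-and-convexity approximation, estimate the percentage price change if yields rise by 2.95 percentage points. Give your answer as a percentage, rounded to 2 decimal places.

-17.57%

Duration effect: -D_mod·Δy = -7.13 × (+0.0295) = -0.210335
Convexity effect: ½·C·(Δy)² = 0.5 × 79.52 × (0.0295)² = +0.03460114
ΔP/P ≈ -0.210335 + 0.03460114 = -0.17573386
= -17.573386%.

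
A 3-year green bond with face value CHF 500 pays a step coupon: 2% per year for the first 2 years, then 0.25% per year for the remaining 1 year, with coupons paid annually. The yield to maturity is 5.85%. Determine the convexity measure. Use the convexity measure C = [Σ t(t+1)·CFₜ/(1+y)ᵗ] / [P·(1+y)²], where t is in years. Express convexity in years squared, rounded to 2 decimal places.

10.41

With y = 0.0585:
  t   CF        PV=CF/(1+0.0585)^t    t·PV        t(t+1)·PV
  1        10.00         9.4473         9.4473          18.8947
  2        10.00         8.9252        17.8504          53.5512
  3       501.25       422.6509     1,267.9527       5,071.8108
  Σ                    441.0234     1,295.2504       5,144.2567
P = 441.0234.
Convexity = Σ t(t+1)·PV / [P·(1+y)²] = 5,144.2567 / (441.0234 × 1.120422) = 10.41068.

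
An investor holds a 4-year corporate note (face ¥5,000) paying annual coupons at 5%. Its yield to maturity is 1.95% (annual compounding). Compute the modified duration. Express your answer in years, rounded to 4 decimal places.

Periodic yield y = 0.0195. First find Macaulay duration:
  t   CF        PV=CF/(1+0.0195)^t    t·PV
  1       250.00       245.2182       245.2182
  2       250.00       240.5279       481.0559
  3       250.00       235.9274       707.7821
  4     5,250.00     4,859.7103    19,438.8413
  Σ                  5,581.3839    20,872.8975
P = 5,581.3839; Macaulay duration = 20,872.8975 / 5,581.3839 = 3.73974 years.
Modified duration = D_Mac / (1 + y) = 3.73974 / 1.0195 = 3.66821 years.

3.6682 years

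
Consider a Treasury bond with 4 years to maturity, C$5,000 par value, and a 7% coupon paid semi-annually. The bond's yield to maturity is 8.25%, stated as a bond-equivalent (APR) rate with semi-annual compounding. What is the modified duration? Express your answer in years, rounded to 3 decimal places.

Periodic yield y = 0.04125. First find Macaulay duration:
  t   CF        PV=CF/(1+0.04125)^t    t·PV
  1       175.00       168.0672       168.0672
  2       175.00       161.4091       322.8182
  3       175.00       155.0147       465.0442
  4       175.00       148.8737       595.4948
  5       175.00       142.9759       714.8797
  6       175.00       137.3118       823.8710
  7       175.00       131.8721       923.1048
  8     5,175.00     3,745.1588    29,961.2705
  Σ                  4,790.6835    33,974.5505
P = 4,790.6835; Macaulay duration = 33,974.5505 / 4,790.6835 = 7.09180 half-year periods = 3.54590 years.
Modified duration = D_Mac / (1 + y) = 3.54590 / 1.04125 = 3.40542 years.

3.405 years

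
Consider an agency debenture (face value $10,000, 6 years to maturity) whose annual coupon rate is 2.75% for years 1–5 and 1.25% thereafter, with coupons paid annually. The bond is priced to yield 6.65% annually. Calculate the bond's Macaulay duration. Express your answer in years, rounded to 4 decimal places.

Periodic yield y = 0.0665. Discount each cash flow and weight by its year:
  t   CF        PV=CF/(1+0.0665)^t    t·PV
  1       275.00       257.8528       257.8528
  2       275.00       241.7748       483.5495
  3       275.00       226.6993       680.0978
  4       275.00       212.5638       850.2551
  5       275.00       199.3097       996.5484
  6    10,125.00     6,880.6564    41,283.9386
  Σ                  8,018.8567    44,552.2422
Price P = Σ PV = 8,018.8567.
Macaulay duration = Σ(t·PV) / P = 44,552.2422 / 8,018.8567 = 5.55593 years.

5.5559 years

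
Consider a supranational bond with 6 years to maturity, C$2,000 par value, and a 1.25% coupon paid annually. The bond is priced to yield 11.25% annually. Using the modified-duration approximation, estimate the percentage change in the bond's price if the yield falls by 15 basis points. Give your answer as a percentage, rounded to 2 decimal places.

Periodic yield y = 0.1125. Modified duration first:
  t   CF        PV=CF/(1+0.1125)^t    t·PV
  1        25.00        22.4719        22.4719
  2        25.00        20.1995        40.3989
  3        25.00        18.1568        54.4705
  4        25.00        16.3207        65.2830
  5        25.00        14.6703        73.3517
  6     2,025.00     1,068.1320     6,408.7918
  Σ                  1,159.9512     6,664.7677
P = 1,159.9512; D_Mac = 5.74573 yrs; D_mod = 5.74573/(1+0.1125) = 5.16470 yrs.
ΔP/P ≈ -D_mod · Δy = -5.16470 × (-0.0015) = +0.007747 = +0.7747%.

+0.77%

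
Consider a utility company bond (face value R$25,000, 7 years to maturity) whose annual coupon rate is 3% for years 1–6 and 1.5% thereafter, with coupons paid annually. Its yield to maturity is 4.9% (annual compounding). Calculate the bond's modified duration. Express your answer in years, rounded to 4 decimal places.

Periodic yield y = 0.049. First find Macaulay duration:
  t   CF        PV=CF/(1+0.049)^t    t·PV
  1       750.00       714.9666       714.9666
  2       750.00       681.5697     1,363.1394
  3       750.00       649.7328     1,949.1984
  4       750.00       619.3830     2,477.5322
  5       750.00       590.4509     2,952.2547
  6       750.00       562.8703     3,377.2218
  7    25,375.00    18,154.2217   127,079.5516
  Σ                 21,973.1951   139,913.8648
P = 21,973.1951; Macaulay duration = 139,913.8648 / 21,973.1951 = 6.36748 years.
Modified duration = D_Mac / (1 + y) = 6.36748 / 1.049 = 6.07005 years.

6.0700 years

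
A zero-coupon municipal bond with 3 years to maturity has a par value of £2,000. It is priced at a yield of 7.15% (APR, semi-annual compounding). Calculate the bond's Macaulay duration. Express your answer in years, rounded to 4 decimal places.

3.0000 years

A zero-coupon bond has a single cash flow at maturity, so its Macaulay duration equals its maturity: 3 years.
(Equivalently: 6 semi-annual periods ÷ 2 = 3 years.)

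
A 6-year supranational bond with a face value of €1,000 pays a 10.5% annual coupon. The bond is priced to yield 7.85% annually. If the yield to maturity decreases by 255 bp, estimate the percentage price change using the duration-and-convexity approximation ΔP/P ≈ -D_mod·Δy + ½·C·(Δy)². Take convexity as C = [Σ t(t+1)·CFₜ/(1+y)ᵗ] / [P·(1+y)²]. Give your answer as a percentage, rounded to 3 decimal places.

With y = 0.0785:
  t   CF        PV=CF/(1+0.0785)^t    t·PV        t(t+1)·PV
  1       105.00        97.3574        97.3574         194.7149
  2       105.00        90.2712       180.5423         541.6269
  3       105.00        83.7007       251.1020       1,004.4078
  4       105.00        77.6084       310.4336       1,552.1679
  5       105.00        71.9596       359.7978       2,158.7871
  6     1,105.00       702.1686     4,213.0114      29,491.0796
  Σ                  1,123.0658     5,412.2445      34,942.7842
P = 1,123.0658; D_Mac = 4.81917 yrs; D_mod = 4.46840 yrs; C = 26.74927.
Duration effect: -4.46840 × (-0.0255) = +0.113944
Convexity effect: 0.5 × 26.74927 × (-0.0255)² = +0.0086969
ΔP/P ≈ +0.113944 + 0.0086969 = +0.122641 = +12.2641%.

+12.264%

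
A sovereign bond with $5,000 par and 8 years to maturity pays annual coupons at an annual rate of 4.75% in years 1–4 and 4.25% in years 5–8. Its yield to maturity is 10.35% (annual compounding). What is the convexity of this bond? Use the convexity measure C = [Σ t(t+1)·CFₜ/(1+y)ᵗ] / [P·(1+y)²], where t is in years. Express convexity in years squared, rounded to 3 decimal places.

45.512

With y = 0.1035:
  t   CF        PV=CF/(1+0.1035)^t    t·PV        t(t+1)·PV
  1       237.50       215.2243       215.2243         430.4486
  2       237.50       195.0379       390.0757       1,170.2272
  3       237.50       176.7448       530.2343       2,120.9374
  4       237.50       160.1675       640.6698       3,203.3490
  5       212.50       129.8665       649.3327       3,895.9960
  6       212.50       117.6860       706.1162       4,942.8132
  7       212.50       106.6480       746.5358       5,972.2860
  8     5,212.50     2,370.6496    18,965.1969     170,686.7717
  Σ                  3,472.0245    22,843.3856     192,422.8291
P = 3,472.0245.
Convexity = Σ t(t+1)·PV / [P·(1+y)²] = 192,422.8291 / (3,472.0245 × 1.217712) = 45.51234.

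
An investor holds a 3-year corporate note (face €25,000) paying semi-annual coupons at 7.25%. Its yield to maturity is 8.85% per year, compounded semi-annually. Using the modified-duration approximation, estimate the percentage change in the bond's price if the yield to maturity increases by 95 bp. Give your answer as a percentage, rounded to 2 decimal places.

Periodic yield y = 0.04425. Modified duration first:
  t   CF        PV=CF/(1+0.04425)^t    t·PV
  1       906.25       867.8477       867.8477
  2       906.25       831.0728     1,662.1455
  3       906.25       795.8561     2,387.5684
  4       906.25       762.1318     3,048.5272
  5       906.25       729.8365     3,649.1827
  6    25,906.25    19,979.1795   119,875.0770
  Σ                 23,965.9245   131,490.3485
P = 23,965.9245; D_Mac = 5.48655 half-year periods = 2.74328 yrs; D_mod = 2.74328/(1+0.04425) = 2.62703 yrs.
ΔP/P ≈ -D_mod · Δy = -2.62703 × (+0.0095) = -0.024957 = -2.4957%.

-2.50%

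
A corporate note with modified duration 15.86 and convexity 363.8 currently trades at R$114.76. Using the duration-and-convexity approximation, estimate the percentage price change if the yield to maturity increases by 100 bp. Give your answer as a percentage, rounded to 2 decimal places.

-14.04%

Duration effect: -D_mod·Δy = -15.86 × (+0.01) = -0.158600
Convexity effect: ½·C·(Δy)² = 0.5 × 363.8 × (0.01)² = +0.0181900
ΔP/P ≈ -0.158600 + 0.0181900 = -0.140410
= -14.0410%.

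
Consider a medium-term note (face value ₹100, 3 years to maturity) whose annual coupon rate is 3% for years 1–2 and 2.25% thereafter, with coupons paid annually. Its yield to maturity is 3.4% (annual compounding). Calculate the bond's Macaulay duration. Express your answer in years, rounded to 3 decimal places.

Periodic yield y = 0.034. Discount each cash flow and weight by its year:
  t   CF        PV=CF/(1+0.034)^t    t·PV
  1         3.00         2.9014         2.9014
  2         3.00         2.8060         5.6119
  3       102.25        92.4915       277.4744
  Σ                     98.1988       285.9877
Price P = Σ PV = 98.1988.
Macaulay duration = Σ(t·PV) / P = 285.9877 / 98.1988 = 2.91233 years.

2.912 years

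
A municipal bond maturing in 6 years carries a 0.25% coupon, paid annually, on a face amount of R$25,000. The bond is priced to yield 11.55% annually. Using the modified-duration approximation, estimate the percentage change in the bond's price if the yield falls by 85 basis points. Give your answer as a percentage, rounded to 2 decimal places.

Periodic yield y = 0.1155. Modified duration first:
  t   CF        PV=CF/(1+0.1155)^t    t·PV
  1        62.50        56.0287        56.0287
  2        62.50        50.2274       100.4548
  3        62.50        45.0268       135.0805
  4        62.50        40.3647       161.4588
  5        62.50        36.1853       180.9265
  6    25,062.50    13,007.8926    78,047.3556
  Σ                 13,235.7255    78,681.3048
P = 13,235.7255; D_Mac = 5.94462 yrs; D_mod = 5.94462/(1+0.1155) = 5.32910 yrs.
ΔP/P ≈ -D_mod · Δy = -5.32910 × (-0.0085) = +0.045297 = +4.5297%.

+4.53%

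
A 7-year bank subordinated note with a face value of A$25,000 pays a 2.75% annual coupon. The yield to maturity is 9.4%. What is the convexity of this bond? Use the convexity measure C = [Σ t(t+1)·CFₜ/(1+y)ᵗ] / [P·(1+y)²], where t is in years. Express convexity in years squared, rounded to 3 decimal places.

40.799

With y = 0.094:
  t   CF        PV=CF/(1+0.094)^t    t·PV        t(t+1)·PV
  1       687.50       628.4278       628.4278       1,256.8556
  2       687.50       574.4313     1,148.8625       3,446.5875
  3       687.50       525.0743     1,575.2228       6,300.8912
  4       687.50       479.9582     1,919.8328       9,599.1640
  5       687.50       438.7186     2,193.5932      13,161.5594
  6       687.50       401.0225     2,406.1352      16,842.9462
  7    25,687.50    13,696.2156    95,873.5095     766,988.0760
  Σ                 16,743.8483   105,745.5838     817,596.0799
P = 16,743.8483.
Convexity = Σ t(t+1)·PV / [P·(1+y)²] = 817,596.0799 / (16,743.8483 × 1.196836) = 40.79894.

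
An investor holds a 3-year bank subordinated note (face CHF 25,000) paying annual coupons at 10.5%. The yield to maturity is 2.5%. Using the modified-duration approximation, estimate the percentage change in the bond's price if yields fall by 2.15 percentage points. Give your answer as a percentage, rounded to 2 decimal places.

Periodic yield y = 0.025. Modified duration first:
  t   CF        PV=CF/(1+0.025)^t    t·PV
  1     2,625.00     2,560.9756     2,560.9756
  2     2,625.00     2,498.5128     4,997.0256
  3    27,625.00    25,652.5587    76,957.6762
  Σ                 30,712.0471    84,515.6774
P = 30,712.0471; D_Mac = 2.75187 yrs; D_mod = 2.75187/(1+0.025) = 2.68475 yrs.
ΔP/P ≈ -D_mod · Δy = -2.68475 × (-0.0215) = +0.057722 = +5.7722%.

+5.77%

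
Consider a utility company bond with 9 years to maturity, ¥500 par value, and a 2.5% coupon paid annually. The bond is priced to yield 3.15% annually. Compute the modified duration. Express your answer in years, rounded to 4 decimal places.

7.8952 years

Periodic yield y = 0.0315. First find Macaulay duration:
  t   CF        PV=CF/(1+0.0315)^t    t·PV
  1        12.50        12.1183        12.1183
  2        12.50        11.7482        23.4964
  3        12.50        11.3894        34.1683
  4        12.50        11.0416        44.1665
  5        12.50        10.7044        53.5222
  6        12.50        10.3775        62.2653
  7        12.50        10.0606        70.4244
  8        12.50         9.7534        78.0272
  9       512.50       387.6777     3,489.0990
  Σ                    474.8712     3,867.2876
P = 474.8712; Macaulay duration = 3,867.2876 / 474.8712 = 8.14387 years.
Modified duration = D_Mac / (1 + y) = 8.14387 / 1.0315 = 7.89517 years.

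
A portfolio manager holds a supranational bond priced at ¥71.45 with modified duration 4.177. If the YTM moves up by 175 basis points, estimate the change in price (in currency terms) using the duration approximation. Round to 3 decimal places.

Duration approximation: ΔP/P ≈ -D_mod · Δy = -4.177 × (+0.0175) = -0.0730975.
ΔP ≈ 71.45 × (-0.0730975) = -5.222816375.

-¥5.223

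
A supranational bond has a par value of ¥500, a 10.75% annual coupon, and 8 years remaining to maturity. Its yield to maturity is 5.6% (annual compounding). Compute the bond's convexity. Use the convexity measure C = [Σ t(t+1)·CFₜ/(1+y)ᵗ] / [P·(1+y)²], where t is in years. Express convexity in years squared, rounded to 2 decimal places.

43.99

With y = 0.056:
  t   CF        PV=CF/(1+0.056)^t    t·PV        t(t+1)·PV
  1        53.75        50.8996        50.8996         101.7992
  2        53.75        48.2004        96.4008         289.2024
  3        53.75        45.6443       136.9330         547.7318
  4        53.75        43.2238       172.8951         864.4757
  5        53.75        40.9316       204.6581       1,227.9484
  6        53.75        38.7610       232.5660       1,627.9619
  7        53.75        36.7055       256.9384       2,055.5075
  8       553.75       358.0984     2,864.7873      25,783.0856
  Σ                    662.4646     4,016.0783      32,497.7126
P = 662.4646.
Convexity = Σ t(t+1)·PV / [P·(1+y)²] = 32,497.7126 / (662.4646 × 1.115136) = 43.99084.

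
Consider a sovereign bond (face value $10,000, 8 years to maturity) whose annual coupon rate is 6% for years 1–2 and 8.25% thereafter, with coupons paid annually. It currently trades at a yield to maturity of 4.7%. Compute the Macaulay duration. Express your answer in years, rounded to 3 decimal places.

6.534 years

Periodic yield y = 0.047. Discount each cash flow and weight by its year:
  t   CF        PV=CF/(1+0.047)^t    t·PV
  1       600.00       573.0659       573.0659
  2       600.00       547.3409     1,094.6818
  3       825.00       718.8097     2,156.4290
  4       825.00       686.5422     2,746.1687
  5       825.00       655.7232     3,278.6159
  6       825.00       626.2877     3,757.7260
  7       825.00       598.1735     4,187.2146
  8    10,825.00     7,496.4293    59,971.4347
  Σ                 11,902.3723    77,765.3365
Price P = Σ PV = 11,902.3723.
Macaulay duration = Σ(t·PV) / P = 77,765.3365 / 11,902.3723 = 6.53360 years.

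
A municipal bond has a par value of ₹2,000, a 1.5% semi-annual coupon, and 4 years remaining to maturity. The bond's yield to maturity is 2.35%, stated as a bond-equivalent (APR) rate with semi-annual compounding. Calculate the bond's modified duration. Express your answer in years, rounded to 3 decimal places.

3.850 years

Periodic yield y = 0.01175. First find Macaulay duration:
  t   CF        PV=CF/(1+0.01175)^t    t·PV
  1        15.00        14.8258        14.8258
  2        15.00        14.6536        29.3072
  3        15.00        14.4834        43.4503
  4        15.00        14.3152        57.2609
  5        15.00        14.1490        70.7449
  6        15.00        13.9847        83.9080
  7        15.00        13.8223        96.7558
  8     2,015.00     1,835.2251    14,681.8010
  Σ                  1,935.4591    15,078.0539
P = 1,935.4591; Macaulay duration = 15,078.0539 / 1,935.4591 = 7.79043 half-year periods = 3.89521 years.
Modified duration = D_Mac / (1 + y) = 3.89521 / 1.01175 = 3.84998 years.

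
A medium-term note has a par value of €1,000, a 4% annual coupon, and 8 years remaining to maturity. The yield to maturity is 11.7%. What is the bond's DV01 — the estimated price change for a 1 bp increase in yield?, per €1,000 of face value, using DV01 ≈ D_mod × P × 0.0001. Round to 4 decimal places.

Periodic yield y = 0.117.
  t   CF        PV=CF/(1+0.117)^t    t·PV
  1        40.00        35.8102        35.8102
  2        40.00        32.0593        64.1185
  3        40.00        28.7012        86.1037
  4        40.00        25.6949       102.7797
  5        40.00        23.0035       115.0176
  6        40.00        20.5940       123.5641
  7        40.00        18.4369       129.0583
  8     1,040.00       429.1489     3,433.1908
  Σ                    613.4489     4,089.6428
P = 613.4489; D_Mac = 6.66664 yrs; D_mod = 5.96834 yrs.
DV01 ≈ 5.96834 × 613.4489 × 0.0001 = 0.366127.

€0.3661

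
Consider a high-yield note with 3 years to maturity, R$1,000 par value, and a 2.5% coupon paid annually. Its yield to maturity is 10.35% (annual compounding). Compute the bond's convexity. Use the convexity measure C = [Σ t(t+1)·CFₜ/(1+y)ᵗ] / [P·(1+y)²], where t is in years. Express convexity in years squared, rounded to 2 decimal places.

9.50

With y = 0.1035:
  t   CF        PV=CF/(1+0.1035)^t    t·PV        t(t+1)·PV
  1        25.00        22.6552        22.6552          45.3104
  2        25.00        20.5303        41.0606         123.1818
  3     1,025.00       762.7933     2,288.3798       9,153.5192
  Σ                    805.9788     2,352.0956       9,322.0114
P = 805.9788.
Convexity = Σ t(t+1)·PV / [P·(1+y)²] = 9,322.0114 / (805.9788 × 1.217712) = 9.49820.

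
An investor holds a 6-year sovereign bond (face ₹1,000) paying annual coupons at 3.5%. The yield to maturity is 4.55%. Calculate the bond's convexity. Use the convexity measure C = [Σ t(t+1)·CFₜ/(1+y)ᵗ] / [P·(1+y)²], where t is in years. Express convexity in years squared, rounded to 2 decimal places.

34.18

With y = 0.0455:
  t   CF        PV=CF/(1+0.0455)^t    t·PV        t(t+1)·PV
  1        35.00        33.4768        33.4768          66.9536
  2        35.00        32.0199        64.0398         192.1194
  3        35.00        30.6264        91.8792         367.5168
  4        35.00        29.2935       117.1742         585.8709
  5        35.00        28.0187       140.0935         840.5608
  6     1,035.00       792.4943     4,754.9656      33,284.7590
  Σ                    945.9296     5,201.6290      35,337.7804
P = 945.9296.
Convexity = Σ t(t+1)·PV / [P·(1+y)²] = 35,337.7804 / (945.9296 × 1.093070) = 34.17688.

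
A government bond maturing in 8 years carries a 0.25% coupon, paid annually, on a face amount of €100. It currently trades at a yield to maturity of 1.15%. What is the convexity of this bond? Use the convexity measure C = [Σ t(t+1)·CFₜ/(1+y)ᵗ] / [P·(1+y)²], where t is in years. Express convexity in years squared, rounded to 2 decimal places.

With y = 0.0115:
  t   CF        PV=CF/(1+0.0115)^t    t·PV        t(t+1)·PV
  1         0.25         0.2472         0.2472           0.4943
  2         0.25         0.2443         0.4887           1.4661
  3         0.25         0.2416         0.7247           2.8988
  4         0.25         0.2388         0.9553           4.7765
  5         0.25         0.2361         1.1805           7.0832
  6         0.25         0.2334         1.4005           9.8038
  7         0.25         0.2308         1.6154          12.9231
  8       100.25        91.4866       731.8925       6,587.0321
  Σ                     93.1588       738.5048       6,626.4779
P = 93.1588.
Convexity = Σ t(t+1)·PV / [P·(1+y)²] = 6,626.4779 / (93.1588 × 1.023132) = 69.52281.

69.52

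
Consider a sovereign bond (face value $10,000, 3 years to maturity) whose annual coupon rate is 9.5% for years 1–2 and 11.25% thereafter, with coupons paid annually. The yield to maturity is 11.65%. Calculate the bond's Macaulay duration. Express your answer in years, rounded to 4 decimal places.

2.7435 years

Periodic yield y = 0.1165. Discount each cash flow and weight by its year:
  t   CF        PV=CF/(1+0.1165)^t    t·PV
  1       950.00       850.8733       850.8733
  2       950.00       762.0898     1,524.1796
  3    11,125.00     7,993.2581    23,979.7744
  Σ                  9,606.2212    26,354.8272
Price P = Σ PV = 9,606.2212.
Macaulay duration = Σ(t·PV) / P = 26,354.8272 / 9,606.2212 = 2.74352 years.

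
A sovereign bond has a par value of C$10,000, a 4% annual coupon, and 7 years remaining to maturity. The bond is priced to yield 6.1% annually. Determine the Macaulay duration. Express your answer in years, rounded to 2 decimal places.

6.18 years

Periodic yield y = 0.061. Discount each cash flow and weight by its year:
  t   CF        PV=CF/(1+0.061)^t    t·PV
  1       400.00       377.0028       377.0028
  2       400.00       355.3278       710.6557
  3       400.00       334.8990     1,004.6970
  4       400.00       315.6447     1,262.5787
  5       400.00       297.4973     1,487.4866
  6       400.00       280.3933     1,682.3600
  7    10,400.00     6,871.0902    48,097.6316
  Σ                  8,831.8552    54,622.4124
Price P = Σ PV = 8,831.8552.
Macaulay duration = Σ(t·PV) / P = 54,622.4124 / 8,831.8552 = 6.18470 years.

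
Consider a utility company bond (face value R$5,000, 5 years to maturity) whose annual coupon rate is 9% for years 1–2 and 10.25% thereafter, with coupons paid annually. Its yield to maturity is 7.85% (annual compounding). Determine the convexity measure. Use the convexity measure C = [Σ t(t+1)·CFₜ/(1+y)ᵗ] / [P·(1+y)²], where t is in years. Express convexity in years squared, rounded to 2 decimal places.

With y = 0.0785:
  t   CF        PV=CF/(1+0.0785)^t    t·PV        t(t+1)·PV
  1       450.00       417.2462       417.2462         834.4924
  2       450.00       386.8764       773.7528       2,321.2583
  3       512.50       408.5389     1,225.6167       4,902.4669
  4       512.50       378.8029     1,515.2115       7,576.0576
  5     5,512.50     3,777.8774    18,889.3868     113,336.3208
  Σ                  5,369.3417    22,821.2140     128,970.5958
P = 5,369.3417.
Convexity = Σ t(t+1)·PV / [P·(1+y)²] = 128,970.5958 / (5,369.3417 × 1.163162) = 20.65044.

20.65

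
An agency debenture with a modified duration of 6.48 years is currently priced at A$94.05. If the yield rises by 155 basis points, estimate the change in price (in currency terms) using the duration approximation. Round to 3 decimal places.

Duration approximation: ΔP/P ≈ -D_mod · Δy = -6.48 × (+0.0155) = -0.100440.
ΔP ≈ 94.05 × (-0.100440) = -9.446382.

-A$9.446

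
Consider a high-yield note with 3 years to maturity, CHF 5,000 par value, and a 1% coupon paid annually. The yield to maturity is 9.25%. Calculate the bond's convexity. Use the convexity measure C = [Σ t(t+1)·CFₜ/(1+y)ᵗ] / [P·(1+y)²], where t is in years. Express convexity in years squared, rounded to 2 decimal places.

9.90

With y = 0.0925:
  t   CF        PV=CF/(1+0.0925)^t    t·PV        t(t+1)·PV
  1        50.00        45.7666        45.7666          91.5332
  2        50.00        41.8916        83.7832         251.3497
  3     5,050.00     3,872.8176    11,618.4527      46,473.8110
  Σ                  3,960.4758    11,748.0026      46,816.6939
P = 3,960.4758.
Convexity = Σ t(t+1)·PV / [P·(1+y)²] = 46,816.6939 / (3,960.4758 × 1.193556) = 9.90400.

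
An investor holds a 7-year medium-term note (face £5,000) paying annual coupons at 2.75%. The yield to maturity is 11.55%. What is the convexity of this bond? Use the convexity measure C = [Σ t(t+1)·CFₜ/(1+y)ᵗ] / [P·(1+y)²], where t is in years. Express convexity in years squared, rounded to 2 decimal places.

38.82

With y = 0.1155:
  t   CF        PV=CF/(1+0.1155)^t    t·PV        t(t+1)·PV
  1       137.50       123.2631       123.2631         246.5262
  2       137.50       110.5003       221.0006         663.0019
  3       137.50        99.0590       297.1770       1,188.7081
  4       137.50        88.8023       355.2094       1,776.0468
  5       137.50        79.6077       398.0383       2,388.2296
  6       137.50        71.3650       428.1900       2,997.3299
  7     5,137.50     2,390.3683    16,732.5778     133,860.6223
  Σ                  2,962.9657    18,555.4562     143,120.4648
P = 2,962.9657.
Convexity = Σ t(t+1)·PV / [P·(1+y)²] = 143,120.4648 / (2,962.9657 × 1.244340) = 38.81825.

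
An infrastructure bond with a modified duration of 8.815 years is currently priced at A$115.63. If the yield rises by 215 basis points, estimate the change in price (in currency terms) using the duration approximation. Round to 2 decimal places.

-A$21.91

Duration approximation: ΔP/P ≈ -D_mod · Δy = -8.815 × (+0.0215) = -0.1895225.
ΔP ≈ 115.63 × (-0.1895225) = -21.914486675.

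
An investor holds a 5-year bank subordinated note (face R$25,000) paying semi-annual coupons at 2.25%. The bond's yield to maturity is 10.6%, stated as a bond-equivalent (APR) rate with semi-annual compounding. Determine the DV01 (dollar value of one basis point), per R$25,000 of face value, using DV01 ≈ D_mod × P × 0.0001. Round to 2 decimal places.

R$7.60

Periodic yield y = 0.053.
  t   CF        PV=CF/(1+0.053)^t    t·PV
  1       281.25       267.0940       267.0940
  2       281.25       253.6505       507.3011
  3       281.25       240.8837       722.6511
  4       281.25       228.7595       915.0378
  5       281.25       217.2454     1,086.2272
  6       281.25       206.3110     1,237.8658
  7       281.25       195.9268     1,371.4879
  8       281.25       186.0654     1,488.5230
  9       281.25       176.7003     1,590.3023
  10   25,281.25    15,083.9412   150,839.4122
  Σ                 17,056.5778   160,025.9024
P = 17,056.5778; D_Mac = 9.38206 half-year periods = 4.69103 yrs; D_mod = 4.45492 yrs.
DV01 ≈ 4.45492 × 17,056.5778 × 0.0001 = 7.598571.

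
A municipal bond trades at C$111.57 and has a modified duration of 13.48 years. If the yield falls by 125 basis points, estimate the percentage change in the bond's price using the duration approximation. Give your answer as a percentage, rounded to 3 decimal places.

Duration approximation: ΔP/P ≈ -D_mod · Δy = -13.48 × (-0.0125) = +0.168500.
As a percentage: +16.8500%.

+16.850%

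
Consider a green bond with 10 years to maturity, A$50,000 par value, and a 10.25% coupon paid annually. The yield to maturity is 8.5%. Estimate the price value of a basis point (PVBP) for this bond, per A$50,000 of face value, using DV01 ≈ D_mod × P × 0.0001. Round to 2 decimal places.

Periodic yield y = 0.085.
  t   CF        PV=CF/(1+0.085)^t    t·PV
  1     5,125.00     4,723.5023     4,723.5023
  2     5,125.00     4,353.4583     8,706.9167
  3     5,125.00     4,012.4040    12,037.2120
  4     5,125.00     3,698.0682    14,792.2728
  5     5,125.00     3,408.3578    17,041.7890
  6     5,125.00     3,141.3436    18,848.0615
  7     5,125.00     2,895.2475    20,266.7328
  8     5,125.00     2,668.4309    21,347.4474
  9     5,125.00     2,459.3833    22,134.4500
  10   55,125.00    24,380.9835   243,809.8350
  Σ                 55,741.1796   383,708.2196
P = 55,741.1796; D_Mac = 6.88375 yrs; D_mod = 6.34447 yrs.
DV01 ≈ 6.34447 × 55,741.1796 × 0.0001 = 35.364813.

A$35.36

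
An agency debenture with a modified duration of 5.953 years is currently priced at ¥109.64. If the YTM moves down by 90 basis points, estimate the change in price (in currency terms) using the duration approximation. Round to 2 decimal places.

Duration approximation: ΔP/P ≈ -D_mod · Δy = -5.953 × (-0.009) = +0.053577.
ΔP ≈ 109.64 × (+0.053577) = +5.87418228.

+¥5.87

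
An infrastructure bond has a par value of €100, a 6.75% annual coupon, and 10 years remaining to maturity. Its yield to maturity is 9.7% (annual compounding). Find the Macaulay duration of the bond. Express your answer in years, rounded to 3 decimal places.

Periodic yield y = 0.097. Discount each cash flow and weight by its year:
  t   CF        PV=CF/(1+0.097)^t    t·PV
  1         6.75         6.1531         6.1531
  2         6.75         5.6091        11.2181
  3         6.75         5.1131        15.3393
  4         6.75         4.6610        18.6439
  5         6.75         4.2488        21.2442
  6         6.75         3.8731        23.2389
  7         6.75         3.5307        24.7147
  8         6.75         3.2185        25.7478
  9         6.75         2.9339        26.4050
  10      106.75        42.2962       422.9623
  Σ                     81.6375       595.6674
Price P = Σ PV = 81.6375.
Macaulay duration = Σ(t·PV) / P = 595.6674 / 81.6375 = 7.29649 years.

7.296 years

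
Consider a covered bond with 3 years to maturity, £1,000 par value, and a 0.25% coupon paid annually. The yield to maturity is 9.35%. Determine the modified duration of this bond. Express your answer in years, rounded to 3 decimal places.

2.736 years

Periodic yield y = 0.0935. First find Macaulay duration:
  t   CF        PV=CF/(1+0.0935)^t    t·PV
  1         2.50         2.2862         2.2862
  2         2.50         2.0908         4.1815
  3     1,002.50       766.7045     2,300.1135
  Σ                    771.0815     2,306.5813
P = 771.0815; Macaulay duration = 2,306.5813 / 771.0815 = 2.99136 years.
Modified duration = D_Mac / (1 + y) = 2.99136 / 1.0935 = 2.73558 years.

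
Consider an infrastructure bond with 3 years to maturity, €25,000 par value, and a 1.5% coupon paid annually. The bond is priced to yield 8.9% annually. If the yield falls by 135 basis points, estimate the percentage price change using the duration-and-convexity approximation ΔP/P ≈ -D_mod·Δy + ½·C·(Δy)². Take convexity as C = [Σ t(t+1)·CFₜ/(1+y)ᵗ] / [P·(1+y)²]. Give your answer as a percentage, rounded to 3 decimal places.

+3.748%

With y = 0.089:
  t   CF        PV=CF/(1+0.089)^t    t·PV        t(t+1)·PV
  1       375.00       344.3526       344.3526         688.7052
  2       375.00       316.2099       632.4199       1,897.2596
  3    25,375.00    19,648.1838    58,944.5513     235,778.2054
  Σ                 20,308.7463    59,921.3238     238,364.1702
P = 20,308.7463; D_Mac = 2.95052 yrs; D_mod = 2.70938 yrs; C = 9.89697.
Duration effect: -2.70938 × (-0.0135) = +0.036577
Convexity effect: 0.5 × 9.89697 × (-0.0135)² = +0.0009019
ΔP/P ≈ +0.036577 + 0.0009019 = +0.037479 = +3.7479%.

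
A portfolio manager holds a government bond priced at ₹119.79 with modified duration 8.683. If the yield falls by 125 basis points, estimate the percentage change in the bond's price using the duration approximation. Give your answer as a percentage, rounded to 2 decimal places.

+10.85%

Duration approximation: ΔP/P ≈ -D_mod · Δy = -8.683 × (-0.0125) = +0.1085375.
As a percentage: +10.85375%.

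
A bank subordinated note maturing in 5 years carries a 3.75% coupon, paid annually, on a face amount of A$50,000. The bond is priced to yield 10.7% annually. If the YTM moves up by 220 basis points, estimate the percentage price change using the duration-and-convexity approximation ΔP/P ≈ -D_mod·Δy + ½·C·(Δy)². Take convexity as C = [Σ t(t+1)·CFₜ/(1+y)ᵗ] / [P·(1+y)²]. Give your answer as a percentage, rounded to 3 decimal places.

With y = 0.107:
  t   CF        PV=CF/(1+0.107)^t    t·PV        t(t+1)·PV
  1     1,875.00     1,693.7669     1,693.7669       3,387.5339
  2     1,875.00     1,530.0514     3,060.1029       9,180.3086
  3     1,875.00     1,382.1603     4,146.4809      16,585.9234
  4     1,875.00     1,248.5639     4,994.2558      24,971.2788
  5    51,875.00    31,204.6995   156,023.4977     936,140.9864
  Σ                 37,059.2421   169,918.1042     990,266.0311
P = 37,059.2421; D_Mac = 4.58504 yrs; D_mod = 4.14186 yrs; C = 21.80520.
Duration effect: -4.14186 × (+0.022) = -0.091121
Convexity effect: 0.5 × 21.80520 × (0.022)² = +0.0052769
ΔP/P ≈ -0.091121 + 0.0052769 = -0.085844 = -8.5844%.

-8.584%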